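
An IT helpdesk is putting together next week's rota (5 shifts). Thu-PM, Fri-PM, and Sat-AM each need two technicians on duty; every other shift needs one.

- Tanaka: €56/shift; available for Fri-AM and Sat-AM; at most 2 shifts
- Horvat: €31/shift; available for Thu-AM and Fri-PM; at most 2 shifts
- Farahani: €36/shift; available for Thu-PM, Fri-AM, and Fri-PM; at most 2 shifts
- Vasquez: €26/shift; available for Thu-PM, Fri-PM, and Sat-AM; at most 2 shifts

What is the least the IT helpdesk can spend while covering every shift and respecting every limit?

€298

Thu-AM can only be covered by Horvat, so that assignment is forced.
Thu-PM can only be covered by Farahani and Vasquez, so that assignment is forced.
Sat-AM can only be covered by Tanaka and Vasquez, so that assignment is forced.
Picking the cheapest available technician for each shift independently would cost €268, but that ignores the shift limits.
An optimal schedule: Thu-AM→Horvat, Thu-PM→Farahani+Vasquez, Fri-AM→Tanaka, Fri-PM→Horvat+Farahani, Sat-AM→Tanaka+Vasquez.
Total: 31 + 36 + 26 + 56 + 31 + 36 + 56 + 26 = €298.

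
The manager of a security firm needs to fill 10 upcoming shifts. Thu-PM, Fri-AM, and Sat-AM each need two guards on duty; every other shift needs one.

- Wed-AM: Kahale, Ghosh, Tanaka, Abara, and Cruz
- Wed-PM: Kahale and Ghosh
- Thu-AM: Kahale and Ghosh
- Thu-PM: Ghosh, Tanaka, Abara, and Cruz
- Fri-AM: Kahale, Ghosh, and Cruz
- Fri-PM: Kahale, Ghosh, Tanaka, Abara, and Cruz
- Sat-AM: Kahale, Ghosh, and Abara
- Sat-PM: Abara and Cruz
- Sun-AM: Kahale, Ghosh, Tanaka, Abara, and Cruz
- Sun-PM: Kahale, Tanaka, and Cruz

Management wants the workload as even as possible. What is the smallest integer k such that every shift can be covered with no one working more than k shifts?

3

With 5 guards and 13 worker-slots to fill, someone must work at least ⌈13/5⌉ = 3 shifts, so k ≥ 3.
k = 3 works: Wed-AM→Ghosh, Wed-PM→Kahale, Thu-AM→Kahale, Thu-PM→Abara+Cruz, Fri-AM→Kahale+Ghosh, Fri-PM→Tanaka, Sat-AM→Ghosh+Abara, Sat-PM→Abara, Sun-AM→Tanaka, Sun-PM→Tanaka.
Loads: Kahale 3, Ghosh 3, Tanaka 3, Abara 3, Cruz 1 — all ≤ 3.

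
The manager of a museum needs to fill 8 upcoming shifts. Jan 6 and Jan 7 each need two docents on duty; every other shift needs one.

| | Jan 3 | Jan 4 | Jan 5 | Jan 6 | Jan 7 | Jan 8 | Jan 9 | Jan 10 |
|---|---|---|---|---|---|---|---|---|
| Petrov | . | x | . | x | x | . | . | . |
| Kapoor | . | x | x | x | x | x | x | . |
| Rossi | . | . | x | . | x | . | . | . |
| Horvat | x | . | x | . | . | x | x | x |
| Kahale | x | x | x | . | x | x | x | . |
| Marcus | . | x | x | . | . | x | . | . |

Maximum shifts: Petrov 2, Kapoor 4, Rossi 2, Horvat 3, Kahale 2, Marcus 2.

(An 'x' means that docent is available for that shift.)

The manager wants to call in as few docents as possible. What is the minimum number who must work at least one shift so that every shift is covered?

10 slots to fill and no one can take more than 4, so at least ⌈10/4⌉ = 3 docents are needed.
Any 3 docents together have capacity at most 4+3+2 = 9 < 10 slots, so 3 can never suffice.
Petrov, Kapoor, Rossi, and Horvat alone can cover everything: Jan 3→Horvat, Jan 4→Petrov, Jan 5→Rossi, Jan 6→Petrov+Kapoor, Jan 7→Kapoor+Rossi, Jan 8→Kapoor, Jan 9→Kapoor, Jan 10→Horvat.

4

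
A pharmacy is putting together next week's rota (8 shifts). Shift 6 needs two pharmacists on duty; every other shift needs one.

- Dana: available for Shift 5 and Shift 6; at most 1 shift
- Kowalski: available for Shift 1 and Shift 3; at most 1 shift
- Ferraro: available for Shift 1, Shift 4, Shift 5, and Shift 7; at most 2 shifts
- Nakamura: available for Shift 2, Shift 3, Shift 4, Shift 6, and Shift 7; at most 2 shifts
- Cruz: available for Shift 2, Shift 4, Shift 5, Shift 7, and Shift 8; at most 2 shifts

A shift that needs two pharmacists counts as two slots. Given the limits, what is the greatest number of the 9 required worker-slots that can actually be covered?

Total capacity across all pharmacists is 1+1+2+2+2 = 8, and 9 slots are needed, so at most 8 can be filled.
An assignment achieving 8: Shift 1→Kowalski, Shift 2→Nakamura, Shift 3→Nakamura, Shift 4→Ferraro, Shift 5→Ferraro, Shift 6→Dana, Shift 7→Cruz, Shift 8→Cruz.
Loads: Dana 1/1, Kowalski 1/1, Ferraro 2/2, Nakamura 2/2, Cruz 2/2.

8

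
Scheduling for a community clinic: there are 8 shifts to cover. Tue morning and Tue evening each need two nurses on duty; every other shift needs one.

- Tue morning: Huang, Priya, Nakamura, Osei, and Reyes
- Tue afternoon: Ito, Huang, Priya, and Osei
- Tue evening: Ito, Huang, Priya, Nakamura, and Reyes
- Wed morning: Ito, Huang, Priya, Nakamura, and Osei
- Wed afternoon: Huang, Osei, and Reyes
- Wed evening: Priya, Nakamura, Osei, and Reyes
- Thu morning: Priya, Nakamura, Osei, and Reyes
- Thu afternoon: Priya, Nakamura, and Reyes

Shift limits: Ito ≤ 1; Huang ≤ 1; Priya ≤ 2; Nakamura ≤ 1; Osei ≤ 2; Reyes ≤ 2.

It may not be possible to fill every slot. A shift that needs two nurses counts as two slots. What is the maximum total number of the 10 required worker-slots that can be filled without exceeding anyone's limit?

9

Total capacity across all nurses is 1+1+2+1+2+2 = 9, and 10 slots are needed, so at most 9 can be filled.
An assignment achieving 9: Tue morning→Osei+Reyes, Tue afternoon→Ito, Tue evening→Reyes, Wed morning→Osei, Wed afternoon→Huang, Wed evening→Priya, Thu morning→Nakamura, Thu afternoon→Priya.
Loads: Ito 1/1, Huang 1/1, Priya 2/2, Nakamura 1/1, Osei 2/2, Reyes 2/2.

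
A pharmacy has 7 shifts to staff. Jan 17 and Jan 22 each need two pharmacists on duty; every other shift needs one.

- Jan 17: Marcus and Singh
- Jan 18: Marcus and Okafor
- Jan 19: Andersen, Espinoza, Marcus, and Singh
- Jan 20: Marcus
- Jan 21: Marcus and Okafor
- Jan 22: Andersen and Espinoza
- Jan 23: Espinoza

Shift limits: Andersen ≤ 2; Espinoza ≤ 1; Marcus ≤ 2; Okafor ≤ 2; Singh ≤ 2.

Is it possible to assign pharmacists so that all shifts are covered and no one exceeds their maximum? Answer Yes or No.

No

Total capacity is 9 and 9 slots are needed, so capacity alone doesn't rule it out.
Shifts {Jan 22, Jan 23} need 3 worker-slots in total, but the pharmacists available for any of those shifts (Andersen and Espinoza) can supply at most 2 among them. So no valid schedule exists.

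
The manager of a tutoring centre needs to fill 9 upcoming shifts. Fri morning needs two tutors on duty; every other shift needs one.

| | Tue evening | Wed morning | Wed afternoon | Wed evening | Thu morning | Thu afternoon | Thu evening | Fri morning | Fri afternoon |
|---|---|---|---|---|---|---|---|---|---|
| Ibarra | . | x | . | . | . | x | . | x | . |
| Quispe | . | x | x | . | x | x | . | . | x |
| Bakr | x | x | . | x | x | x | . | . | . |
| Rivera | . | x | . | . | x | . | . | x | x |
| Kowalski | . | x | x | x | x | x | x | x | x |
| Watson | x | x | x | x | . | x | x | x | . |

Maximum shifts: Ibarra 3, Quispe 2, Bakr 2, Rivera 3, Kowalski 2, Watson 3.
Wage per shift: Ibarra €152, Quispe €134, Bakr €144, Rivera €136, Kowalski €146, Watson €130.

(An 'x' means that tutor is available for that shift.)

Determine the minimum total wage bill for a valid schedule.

€1354

Picking the cheapest available tutor for each shift independently would cost €1314, but that ignores the shift limits.
An optimal schedule: Tue evening→Watson, Wed morning→Rivera, Wed afternoon→Quispe, Wed evening→Bakr, Thu morning→Rivera, Thu afternoon→Bakr, Thu evening→Watson, Fri morning→Watson+Rivera, Fri afternoon→Quispe.
Total: 130 + 136 + 134 + 144 + 136 + 144 + 130 + 130 + 136 + 134 = €1354.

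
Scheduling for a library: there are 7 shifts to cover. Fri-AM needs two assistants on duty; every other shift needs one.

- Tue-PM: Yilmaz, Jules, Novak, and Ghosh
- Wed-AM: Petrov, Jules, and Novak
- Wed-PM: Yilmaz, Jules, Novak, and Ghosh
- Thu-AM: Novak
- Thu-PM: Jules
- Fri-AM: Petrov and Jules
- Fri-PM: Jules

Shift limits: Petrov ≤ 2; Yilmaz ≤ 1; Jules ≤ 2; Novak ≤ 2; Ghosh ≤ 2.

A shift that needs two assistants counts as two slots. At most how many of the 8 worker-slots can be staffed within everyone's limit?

7

Total capacity across all assistants is 2+1+2+2+2 = 9, and 8 slots are needed, so at most 8 can be filled.
Shifts {Thu-PM, Fri-AM, Fri-PM} need 4 slots but only Petrov and Jules are available for them, supplying at most 3 — so at least 1 slot must go unfilled.
An assignment achieving 7: Tue-PM→Yilmaz, Wed-AM→Petrov, Wed-PM→Novak, Thu-AM→Novak, Thu-PM→Jules, Fri-AM→Petrov, Fri-PM→Jules.
Loads: Petrov 2/2, Yilmaz 1/1, Jules 2/2, Novak 2/2, Ghosh 0/2.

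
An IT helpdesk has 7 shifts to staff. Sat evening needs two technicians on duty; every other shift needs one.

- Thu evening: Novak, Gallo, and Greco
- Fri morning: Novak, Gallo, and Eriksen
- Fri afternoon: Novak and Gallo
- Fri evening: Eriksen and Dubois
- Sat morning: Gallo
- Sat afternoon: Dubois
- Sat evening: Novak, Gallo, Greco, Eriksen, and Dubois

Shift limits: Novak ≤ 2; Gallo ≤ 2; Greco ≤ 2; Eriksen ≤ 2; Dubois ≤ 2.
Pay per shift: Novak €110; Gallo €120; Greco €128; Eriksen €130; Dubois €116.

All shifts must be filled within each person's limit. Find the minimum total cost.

€948

Sat morning can only be covered by Gallo, so that assignment is forced.
Sat afternoon can only be covered by Dubois, so that assignment is forced.
Picking the cheapest available technician for each shift independently would cost €908, but that ignores the shift limits.
An optimal schedule: Thu evening→Greco, Fri morning→Novak, Fri afternoon→Novak, Fri evening→Dubois, Sat morning→Gallo, Sat afternoon→Dubois, Sat evening→Gallo+Greco.
Total: 128 + 110 + 110 + 116 + 120 + 116 + 120 + 128 = €948.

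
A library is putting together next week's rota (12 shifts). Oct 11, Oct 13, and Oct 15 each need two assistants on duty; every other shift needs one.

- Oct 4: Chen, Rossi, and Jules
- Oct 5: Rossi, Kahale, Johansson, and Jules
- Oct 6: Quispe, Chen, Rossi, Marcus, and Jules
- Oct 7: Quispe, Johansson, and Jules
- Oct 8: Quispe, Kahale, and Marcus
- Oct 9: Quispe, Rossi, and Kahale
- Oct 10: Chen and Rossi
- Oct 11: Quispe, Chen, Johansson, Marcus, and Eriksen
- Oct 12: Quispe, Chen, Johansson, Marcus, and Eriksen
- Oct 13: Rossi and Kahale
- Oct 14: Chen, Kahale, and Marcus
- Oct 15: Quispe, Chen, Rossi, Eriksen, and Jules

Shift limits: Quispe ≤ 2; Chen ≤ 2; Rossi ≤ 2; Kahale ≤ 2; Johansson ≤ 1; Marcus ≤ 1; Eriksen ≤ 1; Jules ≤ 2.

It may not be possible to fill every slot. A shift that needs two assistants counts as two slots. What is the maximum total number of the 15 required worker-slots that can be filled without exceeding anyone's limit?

Total capacity across all assistants is 2+2+2+2+1+1+1+2 = 13, and 15 slots are needed, so at most 13 can be filled.
An assignment achieving 13: Oct 4→Chen, Oct 5→Johansson, Oct 6→Jules, Oct 7→Quispe, Oct 8→Quispe, Oct 9→Rossi, Oct 10→Chen, Oct 11→Marcus+Eriksen, Oct 13→Rossi+Kahale, Oct 14→Kahale, Oct 15→Jules.
Loads: Quispe 2/2, Chen 2/2, Rossi 2/2, Kahale 2/2, Johansson 1/1, Marcus 1/1, Eriksen 1/1, Jules 2/2.

13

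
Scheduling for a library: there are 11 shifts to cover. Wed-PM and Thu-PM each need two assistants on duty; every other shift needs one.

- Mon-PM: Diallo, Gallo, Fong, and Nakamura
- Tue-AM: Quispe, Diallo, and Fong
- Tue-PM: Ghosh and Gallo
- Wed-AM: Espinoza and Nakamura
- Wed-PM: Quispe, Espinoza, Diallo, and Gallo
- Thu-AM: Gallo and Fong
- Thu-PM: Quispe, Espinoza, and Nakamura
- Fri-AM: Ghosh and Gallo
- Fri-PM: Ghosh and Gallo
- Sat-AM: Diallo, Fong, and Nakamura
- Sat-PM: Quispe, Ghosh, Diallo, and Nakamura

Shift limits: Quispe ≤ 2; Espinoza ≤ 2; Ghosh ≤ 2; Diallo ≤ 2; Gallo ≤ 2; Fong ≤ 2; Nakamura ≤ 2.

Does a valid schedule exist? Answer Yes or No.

One valid schedule: Mon-PM→Fong, Tue-AM→Quispe, Tue-PM→Ghosh, Wed-AM→Espinoza, Wed-PM→Espinoza+Diallo, Thu-AM→Gallo, Thu-PM→Quispe+Nakamura, Fri-AM→Ghosh, Fri-PM→Gallo, Sat-AM→Diallo, Sat-PM→Nakamura.
Loads: Quispe 2/2, Espinoza 2/2, Ghosh 2/2, Diallo 2/2, Gallo 2/2, Fong 1/2, Nakamura 2/2 — all within limits.

Yes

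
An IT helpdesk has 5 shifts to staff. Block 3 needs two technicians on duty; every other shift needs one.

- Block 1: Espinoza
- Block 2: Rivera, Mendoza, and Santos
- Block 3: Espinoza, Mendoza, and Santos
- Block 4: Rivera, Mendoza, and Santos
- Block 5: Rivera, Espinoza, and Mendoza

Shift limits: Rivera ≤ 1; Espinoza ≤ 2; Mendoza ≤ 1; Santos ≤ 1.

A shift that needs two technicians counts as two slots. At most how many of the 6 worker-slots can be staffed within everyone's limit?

5

Total capacity across all technicians is 1+2+1+1 = 5, and 6 slots are needed, so at most 5 can be filled.
An assignment achieving 5: Block 1→Espinoza, Block 2→Rivera, Block 3→Espinoza+Mendoza, Block 4→Santos.
Loads: Rivera 1/1, Espinoza 2/2, Mendoza 1/1, Santos 1/1.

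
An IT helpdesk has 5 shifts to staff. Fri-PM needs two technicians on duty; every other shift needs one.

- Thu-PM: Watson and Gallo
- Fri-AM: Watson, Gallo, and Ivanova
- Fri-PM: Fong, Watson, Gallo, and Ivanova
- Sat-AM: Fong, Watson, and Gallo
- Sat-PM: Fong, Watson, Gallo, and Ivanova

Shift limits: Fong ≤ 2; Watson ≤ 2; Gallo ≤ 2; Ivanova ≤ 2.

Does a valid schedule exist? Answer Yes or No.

Yes

One valid schedule: Thu-PM→Watson, Fri-AM→Watson, Fri-PM→Gallo+Ivanova, Sat-AM→Fong, Sat-PM→Fong.
Loads: Fong 2/2, Watson 2/2, Gallo 1/2, Ivanova 1/2 — all within limits.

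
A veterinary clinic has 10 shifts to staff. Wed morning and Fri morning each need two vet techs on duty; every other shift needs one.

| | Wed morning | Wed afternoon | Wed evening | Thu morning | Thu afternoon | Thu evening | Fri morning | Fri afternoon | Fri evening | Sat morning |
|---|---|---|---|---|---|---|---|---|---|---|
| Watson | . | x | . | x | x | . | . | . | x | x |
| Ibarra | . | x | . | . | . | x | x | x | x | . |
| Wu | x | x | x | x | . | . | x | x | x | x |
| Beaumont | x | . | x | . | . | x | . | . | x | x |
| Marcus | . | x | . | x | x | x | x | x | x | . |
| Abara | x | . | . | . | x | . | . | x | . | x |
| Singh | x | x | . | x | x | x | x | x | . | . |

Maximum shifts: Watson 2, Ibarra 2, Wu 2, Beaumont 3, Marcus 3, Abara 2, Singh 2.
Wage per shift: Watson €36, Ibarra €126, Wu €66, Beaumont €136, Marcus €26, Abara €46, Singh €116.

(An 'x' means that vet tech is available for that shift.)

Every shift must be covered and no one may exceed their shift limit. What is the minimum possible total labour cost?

€732

Picking the cheapest available vet tech for each shift independently would cost €462, but that ignores the shift limits.
An optimal schedule: Wed morning→Abara+Singh, Wed afternoon→Watson, Wed evening→Wu, Thu morning→Marcus, Thu afternoon→Marcus, Thu evening→Marcus, Fri morning→Singh+Ibarra, Fri afternoon→Abara, Fri evening→Wu, Sat morning→Watson.
Total: 46 + 116 + 36 + 66 + 26 + 26 + 26 + 116 + 126 + 46 + 66 + 36 = €732.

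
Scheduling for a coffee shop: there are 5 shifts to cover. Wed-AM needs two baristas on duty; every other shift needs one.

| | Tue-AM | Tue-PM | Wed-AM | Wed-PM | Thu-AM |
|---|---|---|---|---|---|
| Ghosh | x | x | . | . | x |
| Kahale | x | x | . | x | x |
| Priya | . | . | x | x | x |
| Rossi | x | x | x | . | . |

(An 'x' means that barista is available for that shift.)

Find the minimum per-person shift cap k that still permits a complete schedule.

With 4 baristas and 6 worker-slots to fill, someone must work at least ⌈6/4⌉ = 2 shifts, so k ≥ 2.
k = 2 works: Tue-AM→Ghosh, Tue-PM→Ghosh, Wed-AM→Priya+Rossi, Wed-PM→Kahale, Thu-AM→Kahale.
Loads: Ghosh 2, Kahale 2, Priya 1, Rossi 1 — all ≤ 2.

2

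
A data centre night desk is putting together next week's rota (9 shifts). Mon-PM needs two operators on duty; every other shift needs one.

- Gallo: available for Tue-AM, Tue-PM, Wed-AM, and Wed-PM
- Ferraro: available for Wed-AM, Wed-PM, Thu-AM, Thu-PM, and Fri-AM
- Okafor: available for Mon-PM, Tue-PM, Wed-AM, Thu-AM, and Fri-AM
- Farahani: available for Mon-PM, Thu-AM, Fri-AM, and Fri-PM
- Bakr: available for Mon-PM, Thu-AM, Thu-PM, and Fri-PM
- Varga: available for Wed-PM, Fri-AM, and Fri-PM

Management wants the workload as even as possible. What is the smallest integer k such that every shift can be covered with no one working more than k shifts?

2

With 6 operators and 10 worker-slots to fill, someone must work at least ⌈10/6⌉ = 2 shifts, so k ≥ 2.
k = 2 works: Mon-PM→Okafor+Farahani, Tue-AM→Gallo, Tue-PM→Gallo, Wed-AM→Ferraro, Wed-PM→Varga, Thu-AM→Okafor, Thu-PM→Ferraro, Fri-AM→Varga, Fri-PM→Farahani.
Loads: Gallo 2, Ferraro 2, Okafor 2, Farahani 2, Bakr 0, Varga 2 — all ≤ 2.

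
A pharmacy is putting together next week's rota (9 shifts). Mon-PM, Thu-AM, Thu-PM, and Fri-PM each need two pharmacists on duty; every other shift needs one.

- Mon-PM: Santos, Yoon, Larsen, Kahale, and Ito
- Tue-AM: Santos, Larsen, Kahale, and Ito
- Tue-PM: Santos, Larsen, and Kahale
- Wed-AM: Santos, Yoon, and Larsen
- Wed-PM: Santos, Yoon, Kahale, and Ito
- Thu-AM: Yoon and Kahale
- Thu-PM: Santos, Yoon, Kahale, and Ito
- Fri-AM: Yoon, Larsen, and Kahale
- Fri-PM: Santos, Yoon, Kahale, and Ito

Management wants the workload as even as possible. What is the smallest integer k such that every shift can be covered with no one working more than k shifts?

With 5 pharmacists and 13 worker-slots to fill, someone must work at least ⌈13/5⌉ = 3 shifts, so k ≥ 3.
k = 3 works: Mon-PM→Larsen+Ito, Tue-AM→Santos, Tue-PM→Santos, Wed-AM→Santos, Wed-PM→Yoon, Thu-AM→Yoon+Kahale, Thu-PM→Kahale+Ito, Fri-AM→Yoon, Fri-PM→Kahale+Ito.
Loads: Santos 3, Yoon 3, Larsen 1, Kahale 3, Ito 3 — all ≤ 3.

3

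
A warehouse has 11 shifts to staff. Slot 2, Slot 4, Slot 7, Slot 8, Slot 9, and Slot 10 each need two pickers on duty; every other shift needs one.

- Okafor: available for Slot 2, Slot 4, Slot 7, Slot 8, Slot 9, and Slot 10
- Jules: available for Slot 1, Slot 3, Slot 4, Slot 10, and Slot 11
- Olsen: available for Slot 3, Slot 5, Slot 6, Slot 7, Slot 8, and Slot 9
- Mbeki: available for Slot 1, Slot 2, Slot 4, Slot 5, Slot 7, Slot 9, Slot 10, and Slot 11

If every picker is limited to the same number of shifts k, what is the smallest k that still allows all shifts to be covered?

With 4 pickers and 17 worker-slots to fill, someone must work at least ⌈17/4⌉ = 5 shifts, so k ≥ 5.
k = 5 works: Slot 1→Jules, Slot 2→Okafor+Mbeki, Slot 3→Jules, Slot 4→Okafor+Jules, Slot 5→Olsen, Slot 6→Olsen, Slot 7→Okafor+Olsen, Slot 8→Okafor+Olsen, Slot 9→Okafor+Olsen, Slot 10→Jules+Mbeki, Slot 11→Jules.
Loads: Okafor 5, Jules 5, Olsen 5, Mbeki 2 — all ≤ 5.

5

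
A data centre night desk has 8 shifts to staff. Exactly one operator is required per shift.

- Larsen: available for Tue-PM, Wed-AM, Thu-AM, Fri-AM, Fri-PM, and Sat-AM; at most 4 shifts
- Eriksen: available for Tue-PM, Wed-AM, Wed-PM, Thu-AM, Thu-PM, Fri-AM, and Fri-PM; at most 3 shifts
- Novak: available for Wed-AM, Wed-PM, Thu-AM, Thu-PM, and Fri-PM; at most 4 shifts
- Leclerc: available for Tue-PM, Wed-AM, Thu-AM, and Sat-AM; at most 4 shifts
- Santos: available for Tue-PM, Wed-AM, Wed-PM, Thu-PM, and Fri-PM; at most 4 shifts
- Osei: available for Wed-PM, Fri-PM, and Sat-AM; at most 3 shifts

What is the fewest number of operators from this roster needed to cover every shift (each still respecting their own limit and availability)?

8 slots to fill and no one can take more than 4, so at least ⌈8/4⌉ = 2 operators are needed.
Larsen and Novak alone can cover everything: Tue-PM→Larsen, Wed-AM→Larsen, Wed-PM→Novak, Thu-AM→Novak, Thu-PM→Novak, Fri-AM→Larsen, Fri-PM→Novak, Sat-AM→Larsen.

2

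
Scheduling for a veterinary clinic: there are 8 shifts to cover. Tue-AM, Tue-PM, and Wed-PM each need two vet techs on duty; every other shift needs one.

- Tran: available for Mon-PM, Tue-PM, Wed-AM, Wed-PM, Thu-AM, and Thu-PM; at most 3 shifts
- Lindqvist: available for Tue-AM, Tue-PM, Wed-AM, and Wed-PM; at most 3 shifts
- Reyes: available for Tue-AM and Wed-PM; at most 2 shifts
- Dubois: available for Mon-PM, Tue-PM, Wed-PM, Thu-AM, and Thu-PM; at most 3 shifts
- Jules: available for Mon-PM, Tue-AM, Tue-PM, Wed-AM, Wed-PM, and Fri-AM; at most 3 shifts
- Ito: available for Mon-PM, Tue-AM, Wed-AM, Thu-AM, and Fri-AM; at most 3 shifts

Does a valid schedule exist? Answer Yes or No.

Yes

One valid schedule: Mon-PM→Tran, Tue-AM→Lindqvist+Reyes, Tue-PM→Lindqvist+Dubois, Wed-AM→Lindqvist, Wed-PM→Reyes+Dubois, Thu-AM→Tran, Thu-PM→Tran, Fri-AM→Jules.
Loads: Tran 3/3, Lindqvist 3/3, Reyes 2/2, Dubois 2/3, Jules 1/3, Ito 0/3 — all within limits.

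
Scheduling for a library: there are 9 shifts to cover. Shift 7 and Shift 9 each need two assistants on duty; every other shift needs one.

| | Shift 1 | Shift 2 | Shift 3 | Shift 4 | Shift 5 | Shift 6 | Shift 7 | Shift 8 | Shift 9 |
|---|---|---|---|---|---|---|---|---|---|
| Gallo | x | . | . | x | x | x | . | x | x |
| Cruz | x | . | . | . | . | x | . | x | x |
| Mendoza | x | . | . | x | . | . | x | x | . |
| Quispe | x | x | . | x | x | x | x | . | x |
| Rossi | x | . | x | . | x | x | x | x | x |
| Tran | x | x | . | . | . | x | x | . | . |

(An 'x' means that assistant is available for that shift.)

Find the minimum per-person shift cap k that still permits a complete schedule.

2

With 6 assistants and 11 worker-slots to fill, someone must work at least ⌈11/6⌉ = 2 shifts, so k ≥ 2.
k = 2 works: Shift 1→Mendoza, Shift 2→Quispe, Shift 3→Rossi, Shift 4→Gallo, Shift 5→Gallo, Shift 6→Cruz, Shift 7→Mendoza+Tran, Shift 8→Cruz, Shift 9→Quispe+Rossi.
Loads: Gallo 2, Cruz 2, Mendoza 2, Quispe 2, Rossi 2, Tran 1 — all ≤ 2.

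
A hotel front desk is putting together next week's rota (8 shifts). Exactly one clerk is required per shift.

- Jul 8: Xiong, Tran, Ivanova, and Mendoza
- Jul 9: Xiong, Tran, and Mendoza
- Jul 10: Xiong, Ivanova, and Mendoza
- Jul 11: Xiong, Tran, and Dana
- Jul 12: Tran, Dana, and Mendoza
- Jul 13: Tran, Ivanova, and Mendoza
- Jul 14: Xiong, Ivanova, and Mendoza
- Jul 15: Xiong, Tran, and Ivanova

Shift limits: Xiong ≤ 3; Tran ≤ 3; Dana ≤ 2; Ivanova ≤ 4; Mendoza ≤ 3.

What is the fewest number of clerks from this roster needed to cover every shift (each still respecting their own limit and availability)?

8 slots to fill and no one can take more than 4, so at least ⌈8/4⌉ = 2 clerks are needed.
Any 2 clerks together have capacity at most 4+3 = 7 < 8 slots, so 2 can never suffice.
Xiong, Tran, and Dana alone can cover everything: Jul 8→Xiong, Jul 9→Tran, Jul 10→Xiong, Jul 11→Dana, Jul 12→Dana, Jul 13→Tran, Jul 14→Xiong, Jul 15→Tran.

3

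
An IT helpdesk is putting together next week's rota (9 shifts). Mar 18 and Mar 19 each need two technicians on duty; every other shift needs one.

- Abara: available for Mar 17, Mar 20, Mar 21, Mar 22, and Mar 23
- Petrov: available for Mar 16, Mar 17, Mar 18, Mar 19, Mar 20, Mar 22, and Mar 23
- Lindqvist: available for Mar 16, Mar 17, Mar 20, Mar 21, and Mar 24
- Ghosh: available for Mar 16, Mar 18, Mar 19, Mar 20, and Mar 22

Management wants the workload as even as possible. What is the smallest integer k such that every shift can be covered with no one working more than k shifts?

With 4 technicians and 11 worker-slots to fill, someone must work at least ⌈11/4⌉ = 3 shifts, so k ≥ 3.
k = 3 works: Mar 16→Petrov, Mar 17→Abara, Mar 18→Petrov+Ghosh, Mar 19→Petrov+Ghosh, Mar 20→Lindqvist, Mar 21→Abara, Mar 22→Ghosh, Mar 23→Abara, Mar 24→Lindqvist.
Loads: Abara 3, Petrov 3, Lindqvist 2, Ghosh 3 — all ≤ 3.

3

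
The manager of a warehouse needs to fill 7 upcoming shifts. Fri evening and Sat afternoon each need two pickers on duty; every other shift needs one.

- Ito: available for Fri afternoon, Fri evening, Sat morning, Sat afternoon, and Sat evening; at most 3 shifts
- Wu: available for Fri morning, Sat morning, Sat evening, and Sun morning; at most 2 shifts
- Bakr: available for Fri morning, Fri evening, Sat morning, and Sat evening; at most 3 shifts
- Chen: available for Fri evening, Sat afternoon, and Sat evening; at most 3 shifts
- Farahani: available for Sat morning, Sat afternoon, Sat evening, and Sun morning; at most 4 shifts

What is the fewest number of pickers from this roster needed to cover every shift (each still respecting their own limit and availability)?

9 slots to fill and no one can take more than 4, so at least ⌈9/4⌉ = 3 pickers are needed.
Ito, Bakr, and Farahani alone can cover everything: Fri morning→Bakr, Fri afternoon→Ito, Fri evening→Ito+Bakr, Sat morning→Bakr, Sat afternoon→Ito+Farahani, Sat evening→Farahani, Sun morning→Farahani.

3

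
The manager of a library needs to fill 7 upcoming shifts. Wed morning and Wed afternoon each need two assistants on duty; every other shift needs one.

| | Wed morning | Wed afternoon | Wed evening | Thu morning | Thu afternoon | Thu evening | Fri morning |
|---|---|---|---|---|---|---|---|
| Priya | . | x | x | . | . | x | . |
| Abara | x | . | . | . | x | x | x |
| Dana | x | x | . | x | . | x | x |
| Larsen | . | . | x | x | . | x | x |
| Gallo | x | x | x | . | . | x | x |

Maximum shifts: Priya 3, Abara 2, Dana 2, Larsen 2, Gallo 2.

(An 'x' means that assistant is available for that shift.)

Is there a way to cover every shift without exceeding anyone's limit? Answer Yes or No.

Thu afternoon can only be covered by Abara, so that assignment is forced.
One valid schedule: Wed morning→Abara+Dana, Wed afternoon→Priya+Gallo, Wed evening→Priya, Thu morning→Dana, Thu afternoon→Abara, Thu evening→Priya, Fri morning→Larsen.
Loads: Priya 3/3, Abara 2/2, Dana 2/2, Larsen 1/2, Gallo 1/2 — all within limits.

Yes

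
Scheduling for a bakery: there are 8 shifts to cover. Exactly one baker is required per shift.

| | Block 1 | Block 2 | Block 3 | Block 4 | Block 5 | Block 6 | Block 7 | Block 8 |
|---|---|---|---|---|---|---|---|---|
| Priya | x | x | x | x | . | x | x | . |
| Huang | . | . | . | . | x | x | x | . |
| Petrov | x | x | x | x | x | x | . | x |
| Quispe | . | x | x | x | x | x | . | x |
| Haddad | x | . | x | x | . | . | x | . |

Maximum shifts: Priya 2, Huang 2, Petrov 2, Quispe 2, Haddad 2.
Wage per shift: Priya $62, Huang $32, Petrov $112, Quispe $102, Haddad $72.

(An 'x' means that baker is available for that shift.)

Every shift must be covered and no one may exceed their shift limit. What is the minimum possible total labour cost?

Picking the cheapest available baker for each shift independently would cost $446, but that ignores the shift limits.
An optimal schedule: Block 1→Priya, Block 2→Priya, Block 3→Haddad, Block 4→Haddad, Block 5→Huang, Block 6→Quispe, Block 7→Huang, Block 8→Quispe.
Total: 62 + 62 + 72 + 72 + 32 + 102 + 32 + 102 = $536.

$536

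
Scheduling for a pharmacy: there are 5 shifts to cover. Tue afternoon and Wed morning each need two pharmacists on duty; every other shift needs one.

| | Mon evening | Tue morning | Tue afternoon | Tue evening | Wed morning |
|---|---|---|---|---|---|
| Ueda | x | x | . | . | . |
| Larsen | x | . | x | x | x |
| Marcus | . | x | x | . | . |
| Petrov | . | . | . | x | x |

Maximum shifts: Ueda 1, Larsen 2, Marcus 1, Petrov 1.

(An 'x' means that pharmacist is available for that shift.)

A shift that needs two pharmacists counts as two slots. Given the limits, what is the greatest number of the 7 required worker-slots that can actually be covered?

5

Total capacity across all pharmacists is 1+2+1+1 = 5, and 7 slots are needed, so at most 5 can be filled.
An assignment achieving 5: Mon evening→Ueda, Tue morning→Marcus, Tue afternoon→Larsen, Tue evening→Larsen, Wed morning→Petrov.
Loads: Ueda 1/1, Larsen 2/2, Marcus 1/1, Petrov 1/1.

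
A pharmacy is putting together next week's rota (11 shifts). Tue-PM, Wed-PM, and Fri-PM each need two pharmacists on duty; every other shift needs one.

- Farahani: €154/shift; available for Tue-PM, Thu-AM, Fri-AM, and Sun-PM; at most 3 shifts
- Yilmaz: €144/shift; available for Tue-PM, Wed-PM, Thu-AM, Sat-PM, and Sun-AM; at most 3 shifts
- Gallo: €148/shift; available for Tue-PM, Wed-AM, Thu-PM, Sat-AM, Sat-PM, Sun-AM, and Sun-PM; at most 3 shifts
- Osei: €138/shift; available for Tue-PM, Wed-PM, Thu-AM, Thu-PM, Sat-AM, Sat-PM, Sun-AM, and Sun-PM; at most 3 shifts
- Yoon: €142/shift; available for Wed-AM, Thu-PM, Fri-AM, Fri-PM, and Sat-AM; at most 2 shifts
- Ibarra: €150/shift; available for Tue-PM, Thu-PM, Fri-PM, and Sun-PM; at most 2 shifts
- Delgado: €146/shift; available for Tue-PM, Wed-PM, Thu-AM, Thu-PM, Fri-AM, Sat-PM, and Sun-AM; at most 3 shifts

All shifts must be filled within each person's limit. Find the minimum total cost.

€2014

Fri-PM can only be covered by Yoon and Ibarra, so that assignment is forced.
Picking the cheapest available pharmacist for each shift independently would cost €1968, but that ignores the shift limits.
An optimal schedule: Tue-PM→Delgado+Gallo, Wed-AM→Yoon, Wed-PM→Osei+Yilmaz, Thu-AM→Osei, Thu-PM→Delgado, Fri-AM→Delgado, Fri-PM→Yoon+Ibarra, Sat-AM→Osei, Sat-PM→Yilmaz, Sun-AM→Yilmaz, Sun-PM→Gallo.
Total: 146 + 148 + 142 + 138 + 144 + 138 + 146 + 146 + 142 + 150 + 138 + 144 + 144 + 148 = €2014.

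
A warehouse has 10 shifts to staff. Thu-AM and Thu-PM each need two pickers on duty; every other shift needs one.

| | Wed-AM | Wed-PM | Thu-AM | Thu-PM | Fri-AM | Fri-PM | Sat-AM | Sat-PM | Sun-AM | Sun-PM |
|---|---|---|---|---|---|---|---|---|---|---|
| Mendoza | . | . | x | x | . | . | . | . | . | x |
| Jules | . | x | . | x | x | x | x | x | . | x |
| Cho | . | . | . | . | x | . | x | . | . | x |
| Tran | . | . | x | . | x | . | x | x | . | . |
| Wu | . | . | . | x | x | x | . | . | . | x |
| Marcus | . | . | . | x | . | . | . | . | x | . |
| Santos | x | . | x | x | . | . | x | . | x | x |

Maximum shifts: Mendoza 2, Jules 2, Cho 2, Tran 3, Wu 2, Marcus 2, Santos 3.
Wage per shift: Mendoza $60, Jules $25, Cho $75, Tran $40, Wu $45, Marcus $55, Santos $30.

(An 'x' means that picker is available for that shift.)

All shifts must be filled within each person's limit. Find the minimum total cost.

$460

Wed-AM can only be covered by Santos, so that assignment is forced.
Wed-PM can only be covered by Jules, so that assignment is forced.
Picking the cheapest available picker for each shift independently would cost $335, but that ignores the shift limits.
An optimal schedule: Wed-AM→Santos, Wed-PM→Jules, Thu-AM→Santos+Tran, Thu-PM→Wu+Marcus, Fri-AM→Tran, Fri-PM→Jules, Sat-AM→Santos, Sat-PM→Tran, Sun-AM→Marcus, Sun-PM→Wu.
Total: 30 + 25 + 30 + 40 + 45 + 55 + 40 + 25 + 30 + 40 + 55 + 45 = $460.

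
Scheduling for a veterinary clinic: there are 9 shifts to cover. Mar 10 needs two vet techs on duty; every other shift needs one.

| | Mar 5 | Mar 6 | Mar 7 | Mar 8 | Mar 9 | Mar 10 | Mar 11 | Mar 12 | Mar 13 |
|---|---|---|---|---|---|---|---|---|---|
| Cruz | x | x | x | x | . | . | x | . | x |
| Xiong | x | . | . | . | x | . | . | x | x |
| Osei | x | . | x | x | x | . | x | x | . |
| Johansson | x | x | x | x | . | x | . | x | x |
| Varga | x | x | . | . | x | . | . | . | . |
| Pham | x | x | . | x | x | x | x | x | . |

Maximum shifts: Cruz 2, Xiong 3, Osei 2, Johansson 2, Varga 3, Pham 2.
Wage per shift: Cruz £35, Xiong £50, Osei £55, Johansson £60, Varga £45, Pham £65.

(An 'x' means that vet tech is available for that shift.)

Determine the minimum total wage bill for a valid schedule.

Mar 10 can only be covered by Johansson and Pham, so that assignment is forced.
Picking the cheapest available vet tech for each shift independently would cost £430, but that ignores the shift limits.
An optimal schedule: Mar 5→Varga, Mar 6→Varga, Mar 7→Cruz, Mar 8→Osei, Mar 9→Varga, Mar 10→Johansson+Pham, Mar 11→Cruz, Mar 12→Xiong, Mar 13→Xiong.
Total: 45 + 45 + 35 + 55 + 45 + 60 + 65 + 35 + 50 + 50 = £485.

£485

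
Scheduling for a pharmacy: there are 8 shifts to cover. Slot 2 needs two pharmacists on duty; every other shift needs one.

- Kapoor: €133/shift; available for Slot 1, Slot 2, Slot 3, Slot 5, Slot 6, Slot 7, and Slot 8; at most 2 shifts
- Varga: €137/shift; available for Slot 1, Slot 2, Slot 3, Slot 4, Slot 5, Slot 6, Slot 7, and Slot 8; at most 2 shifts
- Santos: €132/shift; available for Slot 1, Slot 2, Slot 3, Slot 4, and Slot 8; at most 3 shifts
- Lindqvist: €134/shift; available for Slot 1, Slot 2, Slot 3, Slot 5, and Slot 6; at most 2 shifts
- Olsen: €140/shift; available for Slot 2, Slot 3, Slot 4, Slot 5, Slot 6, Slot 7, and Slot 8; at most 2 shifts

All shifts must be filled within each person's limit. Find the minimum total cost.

€1204

Picking the cheapest available pharmacist for each shift independently would cost €1192, but that ignores the shift limits.
An optimal schedule: Slot 1→Kapoor, Slot 2→Santos+Lindqvist, Slot 3→Santos, Slot 4→Varga, Slot 5→Varga, Slot 6→Lindqvist, Slot 7→Kapoor, Slot 8→Santos.
Total: 133 + 132 + 134 + 132 + 137 + 137 + 134 + 133 + 132 = €1204.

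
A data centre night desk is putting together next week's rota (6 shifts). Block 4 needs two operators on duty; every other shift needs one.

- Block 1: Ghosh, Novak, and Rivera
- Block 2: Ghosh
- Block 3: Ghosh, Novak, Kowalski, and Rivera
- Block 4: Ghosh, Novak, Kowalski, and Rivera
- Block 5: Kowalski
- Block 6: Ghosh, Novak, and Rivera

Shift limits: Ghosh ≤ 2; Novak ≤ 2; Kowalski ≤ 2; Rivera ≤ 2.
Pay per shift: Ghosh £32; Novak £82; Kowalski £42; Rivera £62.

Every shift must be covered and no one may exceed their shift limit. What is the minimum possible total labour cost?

Block 2 can only be covered by Ghosh, so that assignment is forced.
Block 5 can only be covered by Kowalski, so that assignment is forced.
Picking the cheapest available operator for each shift independently would cost £244, but that ignores the shift limits.
An optimal schedule: Block 1→Ghosh, Block 2→Ghosh, Block 3→Kowalski, Block 4→Rivera+Novak, Block 5→Kowalski, Block 6→Rivera.
Total: 32 + 32 + 42 + 62 + 82 + 42 + 62 = £354.

£354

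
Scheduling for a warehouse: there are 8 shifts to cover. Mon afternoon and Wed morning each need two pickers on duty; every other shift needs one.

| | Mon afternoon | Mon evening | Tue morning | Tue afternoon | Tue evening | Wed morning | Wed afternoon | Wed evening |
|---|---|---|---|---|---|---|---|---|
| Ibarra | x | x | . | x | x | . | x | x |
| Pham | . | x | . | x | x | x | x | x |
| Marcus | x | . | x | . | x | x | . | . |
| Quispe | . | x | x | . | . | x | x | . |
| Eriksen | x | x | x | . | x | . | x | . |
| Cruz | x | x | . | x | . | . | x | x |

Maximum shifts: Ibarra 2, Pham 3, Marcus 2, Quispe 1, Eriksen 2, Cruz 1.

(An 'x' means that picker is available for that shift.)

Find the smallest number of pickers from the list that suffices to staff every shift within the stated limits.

10 slots to fill and no one can take more than 3, so at least ⌈10/3⌉ = 4 pickers are needed.
Any 4 pickers together have capacity at most 3+2+2+2 = 9 < 10 slots, so 4 can never suffice.
Ibarra, Pham, Marcus, Quispe, and Eriksen alone can cover everything: Mon afternoon→Marcus+Eriksen, Mon evening→Pham, Tue morning→Marcus, Tue afternoon→Ibarra, Tue evening→Pham, Wed morning→Pham+Quispe, Wed afternoon→Eriksen, Wed evening→Ibarra.

5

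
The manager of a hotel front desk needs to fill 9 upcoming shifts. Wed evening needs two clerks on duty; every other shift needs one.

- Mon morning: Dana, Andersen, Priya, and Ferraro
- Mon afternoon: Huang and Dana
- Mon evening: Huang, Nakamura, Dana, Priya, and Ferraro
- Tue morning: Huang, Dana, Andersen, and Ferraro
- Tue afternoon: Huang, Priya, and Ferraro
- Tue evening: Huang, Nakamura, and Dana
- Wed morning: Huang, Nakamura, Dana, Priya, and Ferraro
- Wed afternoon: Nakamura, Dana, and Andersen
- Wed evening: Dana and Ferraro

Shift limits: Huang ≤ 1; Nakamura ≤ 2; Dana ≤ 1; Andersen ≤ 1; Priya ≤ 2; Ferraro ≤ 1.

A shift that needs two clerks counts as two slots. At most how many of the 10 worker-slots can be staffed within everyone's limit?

8

Total capacity across all clerks is 1+2+1+1+2+1 = 8, and 10 slots are needed, so at most 8 can be filled.
An assignment achieving 8: Mon morning→Andersen, Mon afternoon→Huang, Mon evening→Priya, Tue afternoon→Priya, Tue evening→Nakamura, Wed afternoon→Nakamura, Wed evening→Dana+Ferraro.
Loads: Huang 1/1, Nakamura 2/2, Dana 1/1, Andersen 1/1, Priya 2/2, Ferraro 1/1.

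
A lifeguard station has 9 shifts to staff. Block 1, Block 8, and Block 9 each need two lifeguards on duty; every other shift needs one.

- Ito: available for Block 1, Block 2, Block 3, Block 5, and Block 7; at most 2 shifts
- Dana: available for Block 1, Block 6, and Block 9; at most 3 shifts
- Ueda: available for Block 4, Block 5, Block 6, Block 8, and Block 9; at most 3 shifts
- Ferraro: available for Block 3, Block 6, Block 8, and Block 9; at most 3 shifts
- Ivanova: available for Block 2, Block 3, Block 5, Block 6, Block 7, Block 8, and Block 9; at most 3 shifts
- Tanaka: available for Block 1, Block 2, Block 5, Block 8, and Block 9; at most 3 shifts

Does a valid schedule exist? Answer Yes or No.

Block 4 can only be covered by Ueda, so that assignment is forced.
One valid schedule: Block 1→Ito+Dana, Block 2→Ivanova, Block 3→Ferraro, Block 4→Ueda, Block 5→Ueda, Block 6→Dana, Block 7→Ito, Block 8→Ueda+Ferraro, Block 9→Dana+Ferraro.
Loads: Ito 2/2, Dana 3/3, Ueda 3/3, Ferraro 3/3, Ivanova 1/3, Tanaka 0/3 — all within limits.

Yes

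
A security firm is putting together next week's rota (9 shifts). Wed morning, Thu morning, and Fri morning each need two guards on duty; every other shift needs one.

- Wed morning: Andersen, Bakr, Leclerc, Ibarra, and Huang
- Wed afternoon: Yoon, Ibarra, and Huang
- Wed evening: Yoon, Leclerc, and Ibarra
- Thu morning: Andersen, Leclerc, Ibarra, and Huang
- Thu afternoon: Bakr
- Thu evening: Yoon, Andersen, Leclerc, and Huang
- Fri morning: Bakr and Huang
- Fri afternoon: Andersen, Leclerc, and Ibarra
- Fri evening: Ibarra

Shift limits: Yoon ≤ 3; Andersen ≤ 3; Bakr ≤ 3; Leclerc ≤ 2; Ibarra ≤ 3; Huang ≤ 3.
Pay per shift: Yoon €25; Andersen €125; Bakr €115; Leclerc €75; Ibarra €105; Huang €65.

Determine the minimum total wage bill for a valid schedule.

Thu afternoon can only be covered by Bakr, so that assignment is forced.
Fri morning can only be covered by Bakr and Huang, so that assignment is forced.
Fri evening can only be covered by Ibarra, so that assignment is forced.
Picking the cheapest available guard for each shift independently would cost €830, but that ignores the shift limits.
An optimal schedule: Wed morning→Huang+Ibarra, Wed afternoon→Yoon, Wed evening→Yoon, Thu morning→Huang+Leclerc, Thu afternoon→Bakr, Thu evening→Yoon, Fri morning→Huang+Bakr, Fri afternoon→Leclerc, Fri evening→Ibarra.
Total: 65 + 105 + 25 + 25 + 65 + 75 + 115 + 25 + 65 + 115 + 75 + 105 = €860.

€860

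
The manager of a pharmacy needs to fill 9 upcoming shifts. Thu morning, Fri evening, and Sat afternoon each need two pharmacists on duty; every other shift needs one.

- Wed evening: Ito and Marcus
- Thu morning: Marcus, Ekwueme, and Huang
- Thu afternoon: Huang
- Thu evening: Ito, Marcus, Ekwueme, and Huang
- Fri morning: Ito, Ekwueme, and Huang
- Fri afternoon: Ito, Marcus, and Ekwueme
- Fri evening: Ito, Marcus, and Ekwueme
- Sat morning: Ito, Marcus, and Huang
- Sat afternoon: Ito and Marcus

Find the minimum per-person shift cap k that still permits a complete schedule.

With 4 pharmacists and 12 worker-slots to fill, someone must work at least ⌈12/4⌉ = 3 shifts, so k ≥ 3.
k = 3 works: Wed evening→Ito, Thu morning→Marcus+Ekwueme, Thu afternoon→Huang, Thu evening→Huang, Fri morning→Ito, Fri afternoon→Ekwueme, Fri evening→Marcus+Ekwueme, Sat morning→Huang, Sat afternoon→Ito+Marcus.
Loads: Ito 3, Marcus 3, Ekwueme 3, Huang 3 — all ≤ 3.

3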